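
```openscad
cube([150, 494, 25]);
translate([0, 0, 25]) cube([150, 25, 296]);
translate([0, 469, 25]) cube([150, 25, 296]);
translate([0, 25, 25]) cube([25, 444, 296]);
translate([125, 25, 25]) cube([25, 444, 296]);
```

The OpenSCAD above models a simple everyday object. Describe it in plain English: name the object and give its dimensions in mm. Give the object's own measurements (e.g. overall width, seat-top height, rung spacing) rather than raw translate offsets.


An open-topped rectangular box: outside dimensions 150×494×321 mm, with a uniform wall and base thickness of 25 mm. The base is a full 150×494 slab on the floor; four walls sit on top of the base. The front and back walls (the −y and +y sides) span the full width; the two side walls fit between them.


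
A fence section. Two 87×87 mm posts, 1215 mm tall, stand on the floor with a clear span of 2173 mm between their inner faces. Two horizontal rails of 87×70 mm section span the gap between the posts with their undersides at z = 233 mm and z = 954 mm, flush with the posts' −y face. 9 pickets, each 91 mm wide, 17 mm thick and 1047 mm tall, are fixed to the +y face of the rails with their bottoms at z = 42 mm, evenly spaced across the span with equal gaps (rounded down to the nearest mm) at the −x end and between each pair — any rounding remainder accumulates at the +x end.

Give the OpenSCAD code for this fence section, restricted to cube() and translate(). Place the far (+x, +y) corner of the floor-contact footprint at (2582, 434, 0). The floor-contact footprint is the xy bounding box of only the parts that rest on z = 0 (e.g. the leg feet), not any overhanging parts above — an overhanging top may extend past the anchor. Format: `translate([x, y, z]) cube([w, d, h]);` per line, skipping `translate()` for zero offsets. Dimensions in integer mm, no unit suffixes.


translate([235, 347, 0]) cube([87, 87, 1215]);
translate([2495, 347, 0]) cube([87, 87, 1215]);
translate([322, 347, 233]) cube([2173, 87, 70]);
translate([322, 347, 954]) cube([2173, 87, 70]);
translate([457, 434, 42]) cube([91, 17, 1047]);
translate([683, 434, 42]) cube([91, 17, 1047]);
translate([909, 434, 42]) cube([91, 17, 1047]);
translate([1135, 434, 42]) cube([91, 17, 1047]);
translate([1361, 434, 42]) cube([91, 17, 1047]);
translate([1587, 434, 42]) cube([91, 17, 1047]);
translate([1813, 434, 42]) cube([91, 17, 1047]);
translate([2039, 434, 42]) cube([91, 17, 1047]);
translate([2265, 434, 42]) cube([91, 17, 1047]);


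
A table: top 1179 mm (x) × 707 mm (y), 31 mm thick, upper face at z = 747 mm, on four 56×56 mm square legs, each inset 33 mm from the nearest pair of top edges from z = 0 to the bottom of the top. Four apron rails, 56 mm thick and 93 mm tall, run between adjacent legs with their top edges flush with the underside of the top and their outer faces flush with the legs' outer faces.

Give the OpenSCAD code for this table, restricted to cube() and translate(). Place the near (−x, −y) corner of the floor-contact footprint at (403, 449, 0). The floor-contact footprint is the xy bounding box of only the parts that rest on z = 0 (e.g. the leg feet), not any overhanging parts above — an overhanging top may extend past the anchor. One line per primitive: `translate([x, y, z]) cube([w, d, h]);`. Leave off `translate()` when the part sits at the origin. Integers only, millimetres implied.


translate([370, 416, 716]) cube([1179, 707, 31]);
translate([403, 449, 0]) cube([56, 56, 716]);
translate([1460, 449, 0]) cube([56, 56, 716]);
translate([403, 1034, 0]) cube([56, 56, 716]);
translate([1460, 1034, 0]) cube([56, 56, 716]);
translate([459, 449, 623]) cube([1001, 56, 93]);
translate([459, 1034, 623]) cube([1001, 56, 93]);
translate([403, 505, 623]) cube([56, 529, 93]);
translate([1460, 505, 623]) cube([56, 529, 93]);


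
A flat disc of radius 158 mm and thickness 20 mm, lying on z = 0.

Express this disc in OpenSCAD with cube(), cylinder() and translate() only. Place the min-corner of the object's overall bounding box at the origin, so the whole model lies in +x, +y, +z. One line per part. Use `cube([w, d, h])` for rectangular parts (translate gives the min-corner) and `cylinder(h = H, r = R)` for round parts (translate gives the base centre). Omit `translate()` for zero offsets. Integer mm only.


translate([158, 158, 0]) cylinder(h = 20, r = 158);


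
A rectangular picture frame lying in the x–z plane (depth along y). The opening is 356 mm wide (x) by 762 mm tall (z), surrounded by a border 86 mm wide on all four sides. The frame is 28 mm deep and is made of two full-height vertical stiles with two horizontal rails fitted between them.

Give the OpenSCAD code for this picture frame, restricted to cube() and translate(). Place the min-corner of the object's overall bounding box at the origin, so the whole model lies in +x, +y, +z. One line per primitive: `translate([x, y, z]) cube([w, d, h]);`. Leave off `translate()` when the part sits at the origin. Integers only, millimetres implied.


cube([86, 28, 934]);
translate([442, 0, 0]) cube([86, 28, 934]);
translate([86, 0, 0]) cube([356, 28, 86]);
translate([86, 0, 848]) cube([356, 28, 86]);


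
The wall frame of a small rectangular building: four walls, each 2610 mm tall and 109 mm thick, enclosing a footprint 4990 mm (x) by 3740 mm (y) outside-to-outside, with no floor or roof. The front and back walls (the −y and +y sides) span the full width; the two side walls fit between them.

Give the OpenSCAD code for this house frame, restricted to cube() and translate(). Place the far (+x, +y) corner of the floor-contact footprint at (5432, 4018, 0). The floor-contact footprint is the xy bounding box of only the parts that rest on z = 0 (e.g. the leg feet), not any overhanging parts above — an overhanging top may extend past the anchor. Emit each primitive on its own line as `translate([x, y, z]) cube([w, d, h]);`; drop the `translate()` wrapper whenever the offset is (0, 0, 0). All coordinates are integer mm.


translate([442, 278, 0]) cube([4990, 109, 2610]);
translate([442, 3909, 0]) cube([4990, 109, 2610]);
translate([442, 387, 0]) cube([109, 3522, 2610]);
translate([5323, 387, 0]) cube([109, 3522, 2610]);


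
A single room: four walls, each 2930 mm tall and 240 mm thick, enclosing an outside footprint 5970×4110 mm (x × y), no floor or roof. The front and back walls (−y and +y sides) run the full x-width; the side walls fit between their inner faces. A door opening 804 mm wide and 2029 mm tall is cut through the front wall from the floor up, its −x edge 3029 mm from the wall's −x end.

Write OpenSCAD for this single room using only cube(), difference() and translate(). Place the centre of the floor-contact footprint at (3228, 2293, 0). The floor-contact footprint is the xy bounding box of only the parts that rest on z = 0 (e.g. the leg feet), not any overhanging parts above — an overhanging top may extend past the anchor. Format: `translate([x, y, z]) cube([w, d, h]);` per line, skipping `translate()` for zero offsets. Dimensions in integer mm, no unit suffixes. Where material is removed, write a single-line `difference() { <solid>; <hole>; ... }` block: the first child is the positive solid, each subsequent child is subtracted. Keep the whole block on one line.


difference() { translate([243, 238, 0]) cube([5970, 240, 2930]); translate([3272, 238, 0]) cube([804, 240, 2029]); }
translate([243, 4108, 0]) cube([5970, 240, 2930]);
translate([243, 478, 0]) cube([240, 3630, 2930]);
translate([5973, 478, 0]) cube([240, 3630, 2930]);


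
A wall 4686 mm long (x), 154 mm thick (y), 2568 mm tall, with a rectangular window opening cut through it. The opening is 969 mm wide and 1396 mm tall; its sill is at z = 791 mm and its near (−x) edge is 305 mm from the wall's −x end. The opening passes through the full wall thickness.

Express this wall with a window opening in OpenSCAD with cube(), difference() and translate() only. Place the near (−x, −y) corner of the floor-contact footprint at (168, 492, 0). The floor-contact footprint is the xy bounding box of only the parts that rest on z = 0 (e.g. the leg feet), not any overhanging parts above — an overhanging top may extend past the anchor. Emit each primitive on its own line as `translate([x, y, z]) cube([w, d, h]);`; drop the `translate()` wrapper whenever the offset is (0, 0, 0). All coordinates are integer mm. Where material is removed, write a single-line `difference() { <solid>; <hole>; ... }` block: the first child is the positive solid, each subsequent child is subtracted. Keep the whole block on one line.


difference() { translate([168, 492, 0]) cube([4686, 154, 2568]); translate([473, 492, 791]) cube([969, 154, 1396]); }


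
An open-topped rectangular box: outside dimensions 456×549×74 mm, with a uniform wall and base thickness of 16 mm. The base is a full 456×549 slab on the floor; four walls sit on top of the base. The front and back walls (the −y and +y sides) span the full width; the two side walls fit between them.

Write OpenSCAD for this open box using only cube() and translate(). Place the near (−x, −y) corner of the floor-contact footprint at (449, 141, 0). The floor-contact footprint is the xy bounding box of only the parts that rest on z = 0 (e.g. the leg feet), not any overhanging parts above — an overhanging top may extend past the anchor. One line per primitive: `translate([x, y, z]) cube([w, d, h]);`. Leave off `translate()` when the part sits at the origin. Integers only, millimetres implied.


translate([449, 141, 0]) cube([456, 549, 16]);
translate([449, 141, 16]) cube([456, 16, 58]);
translate([449, 674, 16]) cube([456, 16, 58]);
translate([449, 157, 16]) cube([16, 517, 58]);
translate([889, 157, 16]) cube([16, 517, 58]);


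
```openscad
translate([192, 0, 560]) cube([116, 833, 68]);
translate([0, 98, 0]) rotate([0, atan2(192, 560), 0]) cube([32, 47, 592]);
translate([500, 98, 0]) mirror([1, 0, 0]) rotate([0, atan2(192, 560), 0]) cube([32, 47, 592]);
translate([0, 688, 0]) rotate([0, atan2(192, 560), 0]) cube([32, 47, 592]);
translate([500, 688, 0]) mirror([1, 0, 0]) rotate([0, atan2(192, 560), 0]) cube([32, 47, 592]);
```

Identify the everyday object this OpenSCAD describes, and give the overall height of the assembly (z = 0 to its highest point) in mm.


A sawhorse. The overall height is 628 mm.

A beam across two mirrored pairs of raked legs — a sawhorse. The beam's underside is at z = 560 (matching the legs' vertical rise in atan2(192, 560)) and the beam is 68 mm tall, so its top is at 560 + 68 = 628 mm. The raked legs top out at the beam's underside, so that is the highest point.


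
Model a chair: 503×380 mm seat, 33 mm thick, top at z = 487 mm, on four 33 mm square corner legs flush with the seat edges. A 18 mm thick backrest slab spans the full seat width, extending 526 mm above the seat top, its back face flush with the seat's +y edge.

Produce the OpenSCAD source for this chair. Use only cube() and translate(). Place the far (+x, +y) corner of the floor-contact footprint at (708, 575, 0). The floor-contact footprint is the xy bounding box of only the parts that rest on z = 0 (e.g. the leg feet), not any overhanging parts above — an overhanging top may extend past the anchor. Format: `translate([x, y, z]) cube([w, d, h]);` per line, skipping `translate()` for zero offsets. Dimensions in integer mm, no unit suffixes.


translate([205, 195, 454]) cube([503, 380, 33]);
translate([205, 195, 0]) cube([33, 33, 454]);
translate([675, 195, 0]) cube([33, 33, 454]);
translate([205, 542, 0]) cube([33, 33, 454]);
translate([675, 542, 0]) cube([33, 33, 454]);
translate([205, 557, 487]) cube([503, 18, 526]);


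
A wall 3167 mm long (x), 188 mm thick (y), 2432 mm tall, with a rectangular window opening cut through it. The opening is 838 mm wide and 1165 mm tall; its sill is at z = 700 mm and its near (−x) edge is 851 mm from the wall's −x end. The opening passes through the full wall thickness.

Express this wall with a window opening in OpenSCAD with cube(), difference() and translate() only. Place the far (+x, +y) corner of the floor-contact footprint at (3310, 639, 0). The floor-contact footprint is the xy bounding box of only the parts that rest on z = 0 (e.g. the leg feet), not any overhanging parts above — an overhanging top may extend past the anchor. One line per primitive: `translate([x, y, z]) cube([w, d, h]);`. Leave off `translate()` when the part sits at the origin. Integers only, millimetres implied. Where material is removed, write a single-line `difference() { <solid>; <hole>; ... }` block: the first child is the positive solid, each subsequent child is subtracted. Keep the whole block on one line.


difference() { translate([143, 451, 0]) cube([3167, 188, 2432]); translate([994, 451, 700]) cube([838, 188, 1165]); }


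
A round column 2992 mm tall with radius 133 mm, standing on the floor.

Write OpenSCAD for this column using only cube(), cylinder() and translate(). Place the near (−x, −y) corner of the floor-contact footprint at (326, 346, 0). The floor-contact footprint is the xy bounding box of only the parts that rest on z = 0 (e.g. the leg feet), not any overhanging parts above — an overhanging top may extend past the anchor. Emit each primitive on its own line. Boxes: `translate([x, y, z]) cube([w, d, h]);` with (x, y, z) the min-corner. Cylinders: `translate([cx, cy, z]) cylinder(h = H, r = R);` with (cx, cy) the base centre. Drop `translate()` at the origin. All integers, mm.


translate([459, 479, 0]) cylinder(h = 2992, r = 133);


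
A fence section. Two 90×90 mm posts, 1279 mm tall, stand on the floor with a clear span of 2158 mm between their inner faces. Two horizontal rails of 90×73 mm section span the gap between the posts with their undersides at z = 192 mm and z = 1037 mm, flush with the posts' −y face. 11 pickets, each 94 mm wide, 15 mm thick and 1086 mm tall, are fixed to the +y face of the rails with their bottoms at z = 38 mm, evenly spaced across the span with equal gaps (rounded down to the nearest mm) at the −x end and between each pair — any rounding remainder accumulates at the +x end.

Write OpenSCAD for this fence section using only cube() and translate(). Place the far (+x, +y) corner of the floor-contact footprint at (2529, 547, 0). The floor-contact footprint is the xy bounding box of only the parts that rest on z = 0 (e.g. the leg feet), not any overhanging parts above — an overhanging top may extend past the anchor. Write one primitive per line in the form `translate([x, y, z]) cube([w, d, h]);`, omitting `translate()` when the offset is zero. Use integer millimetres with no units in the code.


translate([191, 457, 0]) cube([90, 90, 1279]);
translate([2439, 457, 0]) cube([90, 90, 1279]);
translate([281, 457, 192]) cube([2158, 90, 73]);
translate([281, 457, 1037]) cube([2158, 90, 73]);
translate([374, 547, 38]) cube([94, 15, 1086]);
translate([561, 547, 38]) cube([94, 15, 1086]);
translate([748, 547, 38]) cube([94, 15, 1086]);
translate([935, 547, 38]) cube([94, 15, 1086]);
translate([1122, 547, 38]) cube([94, 15, 1086]);
translate([1309, 547, 38]) cube([94, 15, 1086]);
translate([1496, 547, 38]) cube([94, 15, 1086]);
translate([1683, 547, 38]) cube([94, 15, 1086]);
translate([1870, 547, 38]) cube([94, 15, 1086]);
translate([2057, 547, 38]) cube([94, 15, 1086]);
translate([2244, 547, 38]) cube([94, 15, 1086]);


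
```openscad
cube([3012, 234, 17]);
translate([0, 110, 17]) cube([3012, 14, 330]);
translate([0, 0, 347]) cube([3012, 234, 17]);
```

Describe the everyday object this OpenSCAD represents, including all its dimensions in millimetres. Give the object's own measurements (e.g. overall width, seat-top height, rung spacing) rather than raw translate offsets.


An I-beam lying along x, 3012 mm long. Overall section height 364 mm. Two flanges 234 mm wide (y) and 17 mm thick, one on the floor and one at the top; a web 14 mm thick runs between them, centred on the flange width.


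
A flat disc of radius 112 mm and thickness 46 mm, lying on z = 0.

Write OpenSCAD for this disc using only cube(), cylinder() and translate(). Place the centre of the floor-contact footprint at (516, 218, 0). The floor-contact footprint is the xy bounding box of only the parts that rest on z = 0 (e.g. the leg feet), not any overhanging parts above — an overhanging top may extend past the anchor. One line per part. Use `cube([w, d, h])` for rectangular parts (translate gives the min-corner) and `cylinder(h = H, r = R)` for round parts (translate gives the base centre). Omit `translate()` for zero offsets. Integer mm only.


translate([516, 218, 0]) cylinder(h = 46, r = 112);


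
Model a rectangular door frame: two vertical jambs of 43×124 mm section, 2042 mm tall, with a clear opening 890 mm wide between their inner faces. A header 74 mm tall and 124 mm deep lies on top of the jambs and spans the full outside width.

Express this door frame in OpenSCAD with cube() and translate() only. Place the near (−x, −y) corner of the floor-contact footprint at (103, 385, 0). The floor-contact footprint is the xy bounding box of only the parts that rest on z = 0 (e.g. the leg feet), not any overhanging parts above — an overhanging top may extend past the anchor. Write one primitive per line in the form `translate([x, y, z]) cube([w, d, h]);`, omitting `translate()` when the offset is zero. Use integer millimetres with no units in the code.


translate([103, 385, 0]) cube([43, 124, 2042]);
translate([1036, 385, 0]) cube([43, 124, 2042]);
translate([103, 385, 2042]) cube([976, 124, 74]);


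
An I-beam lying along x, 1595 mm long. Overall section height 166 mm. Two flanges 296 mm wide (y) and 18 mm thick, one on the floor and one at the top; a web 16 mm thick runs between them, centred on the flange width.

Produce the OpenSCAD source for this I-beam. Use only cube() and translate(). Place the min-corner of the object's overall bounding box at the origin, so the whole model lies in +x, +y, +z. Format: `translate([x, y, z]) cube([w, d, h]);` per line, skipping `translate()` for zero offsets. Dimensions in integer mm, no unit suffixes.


cube([1595, 296, 18]);
translate([0, 140, 18]) cube([1595, 16, 130]);
translate([0, 0, 148]) cube([1595, 296, 18]);


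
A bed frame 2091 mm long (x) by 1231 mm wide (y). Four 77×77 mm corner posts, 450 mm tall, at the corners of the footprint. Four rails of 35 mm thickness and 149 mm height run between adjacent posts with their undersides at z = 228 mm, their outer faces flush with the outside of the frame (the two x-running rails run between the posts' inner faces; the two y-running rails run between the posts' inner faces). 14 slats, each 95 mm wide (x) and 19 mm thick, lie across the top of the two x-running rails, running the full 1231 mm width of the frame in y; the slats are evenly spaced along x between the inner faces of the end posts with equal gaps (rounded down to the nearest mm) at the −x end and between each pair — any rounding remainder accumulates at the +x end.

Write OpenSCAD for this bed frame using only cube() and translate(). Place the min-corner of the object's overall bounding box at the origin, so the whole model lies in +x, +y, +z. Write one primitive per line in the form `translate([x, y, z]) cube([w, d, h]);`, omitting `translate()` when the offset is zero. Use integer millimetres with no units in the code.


cube([77, 77, 450]);
translate([0, 1154, 0]) cube([77, 77, 450]);
translate([2014, 0, 0]) cube([77, 77, 450]);
translate([2014, 1154, 0]) cube([77, 77, 450]);
translate([77, 0, 228]) cube([1937, 35, 149]);
translate([77, 1196, 228]) cube([1937, 35, 149]);
translate([0, 77, 228]) cube([35, 1077, 149]);
translate([2056, 77, 228]) cube([35, 1077, 149]);
translate([117, 0, 377]) cube([95, 1231, 19]);
translate([252, 0, 377]) cube([95, 1231, 19]);
translate([387, 0, 377]) cube([95, 1231, 19]);
translate([522, 0, 377]) cube([95, 1231, 19]);
translate([657, 0, 377]) cube([95, 1231, 19]);
translate([792, 0, 377]) cube([95, 1231, 19]);
translate([927, 0, 377]) cube([95, 1231, 19]);
translate([1062, 0, 377]) cube([95, 1231, 19]);
translate([1197, 0, 377]) cube([95, 1231, 19]);
translate([1332, 0, 377]) cube([95, 1231, 19]);
translate([1467, 0, 377]) cube([95, 1231, 19]);
translate([1602, 0, 377]) cube([95, 1231, 19]);
translate([1737, 0, 377]) cube([95, 1231, 19]);
translate([1872, 0, 377]) cube([95, 1231, 19]);


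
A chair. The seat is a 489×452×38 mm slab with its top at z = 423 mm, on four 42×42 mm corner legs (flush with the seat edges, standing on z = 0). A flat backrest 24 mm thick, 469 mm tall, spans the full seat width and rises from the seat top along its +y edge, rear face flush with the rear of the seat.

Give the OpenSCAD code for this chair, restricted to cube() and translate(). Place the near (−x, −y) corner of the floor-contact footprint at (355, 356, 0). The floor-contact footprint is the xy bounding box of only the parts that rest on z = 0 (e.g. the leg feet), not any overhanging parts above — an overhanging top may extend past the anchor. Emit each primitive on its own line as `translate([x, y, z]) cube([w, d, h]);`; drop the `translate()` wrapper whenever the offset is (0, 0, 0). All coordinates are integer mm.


translate([355, 356, 385]) cube([489, 452, 38]);
translate([355, 356, 0]) cube([42, 42, 385]);
translate([802, 356, 0]) cube([42, 42, 385]);
translate([355, 766, 0]) cube([42, 42, 385]);
translate([802, 766, 0]) cube([42, 42, 385]);
translate([355, 784, 423]) cube([489, 24, 469]);


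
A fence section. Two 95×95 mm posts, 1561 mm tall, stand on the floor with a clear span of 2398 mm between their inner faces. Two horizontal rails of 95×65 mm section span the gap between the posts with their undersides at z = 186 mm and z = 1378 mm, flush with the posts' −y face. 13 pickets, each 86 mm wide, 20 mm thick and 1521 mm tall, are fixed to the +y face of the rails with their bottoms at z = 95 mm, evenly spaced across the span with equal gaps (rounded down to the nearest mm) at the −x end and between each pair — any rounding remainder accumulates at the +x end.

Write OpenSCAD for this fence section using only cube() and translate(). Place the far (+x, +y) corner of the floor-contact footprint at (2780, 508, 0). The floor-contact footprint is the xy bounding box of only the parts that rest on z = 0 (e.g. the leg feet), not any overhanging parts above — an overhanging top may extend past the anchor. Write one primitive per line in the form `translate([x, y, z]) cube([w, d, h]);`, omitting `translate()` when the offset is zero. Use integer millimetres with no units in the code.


translate([192, 413, 0]) cube([95, 95, 1561]);
translate([2685, 413, 0]) cube([95, 95, 1561]);
translate([287, 413, 186]) cube([2398, 95, 65]);
translate([287, 413, 1378]) cube([2398, 95, 65]);
translate([378, 508, 95]) cube([86, 20, 1521]);
translate([555, 508, 95]) cube([86, 20, 1521]);
translate([732, 508, 95]) cube([86, 20, 1521]);
translate([909, 508, 95]) cube([86, 20, 1521]);
translate([1086, 508, 95]) cube([86, 20, 1521]);
translate([1263, 508, 95]) cube([86, 20, 1521]);
translate([1440, 508, 95]) cube([86, 20, 1521]);
translate([1617, 508, 95]) cube([86, 20, 1521]);
translate([1794, 508, 95]) cube([86, 20, 1521]);
translate([1971, 508, 95]) cube([86, 20, 1521]);
translate([2148, 508, 95]) cube([86, 20, 1521]);
translate([2325, 508, 95]) cube([86, 20, 1521]);
translate([2502, 508, 95]) cube([86, 20, 1521]);


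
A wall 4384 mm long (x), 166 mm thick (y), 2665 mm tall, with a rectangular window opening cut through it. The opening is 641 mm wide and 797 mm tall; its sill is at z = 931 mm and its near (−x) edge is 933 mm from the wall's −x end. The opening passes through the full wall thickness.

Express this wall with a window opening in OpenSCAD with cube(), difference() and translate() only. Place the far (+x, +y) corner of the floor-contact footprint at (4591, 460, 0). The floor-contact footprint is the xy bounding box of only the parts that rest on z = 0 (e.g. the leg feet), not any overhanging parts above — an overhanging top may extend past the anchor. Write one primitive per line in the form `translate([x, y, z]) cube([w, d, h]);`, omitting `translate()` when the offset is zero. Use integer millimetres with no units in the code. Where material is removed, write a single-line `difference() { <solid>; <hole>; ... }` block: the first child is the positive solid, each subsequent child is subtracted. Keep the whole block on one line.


difference() { translate([207, 294, 0]) cube([4384, 166, 2665]); translate([1140, 294, 931]) cube([641, 166, 797]); }


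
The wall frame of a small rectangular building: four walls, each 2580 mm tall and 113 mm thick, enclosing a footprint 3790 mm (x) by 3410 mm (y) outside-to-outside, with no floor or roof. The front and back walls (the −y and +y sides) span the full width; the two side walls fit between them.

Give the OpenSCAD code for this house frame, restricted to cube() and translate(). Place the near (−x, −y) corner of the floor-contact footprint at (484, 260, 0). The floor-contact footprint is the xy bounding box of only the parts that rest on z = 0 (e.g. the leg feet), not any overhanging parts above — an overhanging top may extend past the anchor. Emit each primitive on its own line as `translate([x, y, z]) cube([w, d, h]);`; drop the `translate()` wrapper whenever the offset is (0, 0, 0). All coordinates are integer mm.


translate([484, 260, 0]) cube([3790, 113, 2580]);
translate([484, 3557, 0]) cube([3790, 113, 2580]);
translate([484, 373, 0]) cube([113, 3184, 2580]);
translate([4161, 373, 0]) cube([113, 3184, 2580]);


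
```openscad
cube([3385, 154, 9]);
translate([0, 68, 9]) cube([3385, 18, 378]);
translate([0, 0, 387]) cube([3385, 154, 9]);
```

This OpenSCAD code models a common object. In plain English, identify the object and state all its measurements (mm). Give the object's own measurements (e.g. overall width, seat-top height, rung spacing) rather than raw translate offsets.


An I-beam lying along x, 3385 mm long. Overall section height 396 mm. Two flanges 154 mm wide (y) and 9 mm thick, one on the floor and one at the top; a web 18 mm thick runs between them, centred on the flange width.


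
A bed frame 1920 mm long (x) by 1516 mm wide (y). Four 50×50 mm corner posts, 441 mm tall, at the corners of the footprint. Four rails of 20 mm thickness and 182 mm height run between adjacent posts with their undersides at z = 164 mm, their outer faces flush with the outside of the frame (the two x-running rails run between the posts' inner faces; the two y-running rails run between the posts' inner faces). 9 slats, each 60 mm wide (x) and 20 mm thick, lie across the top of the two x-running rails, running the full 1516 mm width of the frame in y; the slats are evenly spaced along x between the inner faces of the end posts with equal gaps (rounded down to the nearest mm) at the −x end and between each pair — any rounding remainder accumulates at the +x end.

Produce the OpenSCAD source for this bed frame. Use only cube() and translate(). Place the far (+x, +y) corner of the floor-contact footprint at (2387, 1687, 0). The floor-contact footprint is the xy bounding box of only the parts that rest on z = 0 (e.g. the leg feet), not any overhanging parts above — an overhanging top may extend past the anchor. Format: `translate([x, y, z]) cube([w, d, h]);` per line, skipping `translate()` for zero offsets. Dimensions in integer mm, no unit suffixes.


translate([467, 171, 0]) cube([50, 50, 441]);
translate([467, 1637, 0]) cube([50, 50, 441]);
translate([2337, 171, 0]) cube([50, 50, 441]);
translate([2337, 1637, 0]) cube([50, 50, 441]);
translate([517, 171, 164]) cube([1820, 20, 182]);
translate([517, 1667, 164]) cube([1820, 20, 182]);
translate([467, 221, 164]) cube([20, 1416, 182]);
translate([2367, 221, 164]) cube([20, 1416, 182]);
translate([645, 171, 346]) cube([60, 1516, 20]);
translate([833, 171, 346]) cube([60, 1516, 20]);
translate([1021, 171, 346]) cube([60, 1516, 20]);
translate([1209, 171, 346]) cube([60, 1516, 20]);
translate([1397, 171, 346]) cube([60, 1516, 20]);
translate([1585, 171, 346]) cube([60, 1516, 20]);
translate([1773, 171, 346]) cube([60, 1516, 20]);
translate([1961, 171, 346]) cube([60, 1516, 20]);
translate([2149, 171, 346]) cube([60, 1516, 20]);


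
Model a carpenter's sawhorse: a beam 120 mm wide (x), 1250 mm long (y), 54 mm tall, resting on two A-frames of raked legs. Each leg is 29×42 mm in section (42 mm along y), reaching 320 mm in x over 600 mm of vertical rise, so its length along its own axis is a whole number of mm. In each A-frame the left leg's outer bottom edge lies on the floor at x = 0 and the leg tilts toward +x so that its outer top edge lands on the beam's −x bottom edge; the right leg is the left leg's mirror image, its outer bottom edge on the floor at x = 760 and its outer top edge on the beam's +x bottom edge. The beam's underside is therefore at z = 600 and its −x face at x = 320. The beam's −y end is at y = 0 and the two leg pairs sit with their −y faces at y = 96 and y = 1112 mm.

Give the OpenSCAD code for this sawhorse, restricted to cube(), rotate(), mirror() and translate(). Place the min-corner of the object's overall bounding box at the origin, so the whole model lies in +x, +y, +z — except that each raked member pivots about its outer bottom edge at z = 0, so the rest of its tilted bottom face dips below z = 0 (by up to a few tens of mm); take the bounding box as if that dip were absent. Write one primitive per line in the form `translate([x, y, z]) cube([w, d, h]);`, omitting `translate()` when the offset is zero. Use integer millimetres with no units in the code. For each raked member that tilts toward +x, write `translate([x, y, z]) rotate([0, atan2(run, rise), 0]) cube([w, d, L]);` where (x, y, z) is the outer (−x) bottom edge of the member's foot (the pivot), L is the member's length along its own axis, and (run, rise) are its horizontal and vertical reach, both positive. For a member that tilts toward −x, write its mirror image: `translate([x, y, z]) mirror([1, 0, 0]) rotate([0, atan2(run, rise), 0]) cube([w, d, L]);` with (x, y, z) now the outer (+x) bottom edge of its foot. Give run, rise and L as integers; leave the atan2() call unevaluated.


// leg length = √(320² + 600²) = 680
// right-leg outer foot x = 2·320 + 120 = 760
// beam min-corner = (320, 0, 600)
translate([320, 0, 600]) cube([120, 1250, 54]);
translate([0, 96, 0]) rotate([0, atan2(320, 600), 0]) cube([29, 42, 680]);
translate([760, 96, 0]) mirror([1, 0, 0]) rotate([0, atan2(320, 600), 0]) cube([29, 42, 680]);
translate([0, 1112, 0]) rotate([0, atan2(320, 600), 0]) cube([29, 42, 680]);
translate([760, 1112, 0]) mirror([1, 0, 0]) rotate([0, atan2(320, 600), 0]) cube([29, 42, 680]);


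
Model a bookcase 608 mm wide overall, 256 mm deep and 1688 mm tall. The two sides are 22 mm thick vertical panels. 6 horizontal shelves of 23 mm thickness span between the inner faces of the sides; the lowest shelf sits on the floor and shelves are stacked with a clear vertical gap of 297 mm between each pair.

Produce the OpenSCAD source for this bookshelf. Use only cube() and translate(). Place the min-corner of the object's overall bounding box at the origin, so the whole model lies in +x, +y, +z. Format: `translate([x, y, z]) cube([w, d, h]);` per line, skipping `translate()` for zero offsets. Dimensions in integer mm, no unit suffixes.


cube([22, 256, 1688]);
translate([586, 0, 0]) cube([22, 256, 1688]);
translate([22, 0, 0]) cube([564, 256, 23]);
translate([22, 0, 320]) cube([564, 256, 23]);
translate([22, 0, 640]) cube([564, 256, 23]);
translate([22, 0, 960]) cube([564, 256, 23]);
translate([22, 0, 1280]) cube([564, 256, 23]);
translate([22, 0, 1600]) cube([564, 256, 23]);


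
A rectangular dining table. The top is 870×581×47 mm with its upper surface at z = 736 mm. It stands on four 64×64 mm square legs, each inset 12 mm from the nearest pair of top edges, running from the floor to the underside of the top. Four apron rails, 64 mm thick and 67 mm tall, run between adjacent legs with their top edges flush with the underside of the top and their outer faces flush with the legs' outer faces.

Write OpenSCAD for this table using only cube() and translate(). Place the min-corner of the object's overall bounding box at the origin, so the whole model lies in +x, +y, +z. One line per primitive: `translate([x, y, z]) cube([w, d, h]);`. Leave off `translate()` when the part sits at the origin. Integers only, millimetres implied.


translate([0, 0, 689]) cube([870, 581, 47]);
translate([12, 12, 0]) cube([64, 64, 689]);
translate([794, 12, 0]) cube([64, 64, 689]);
translate([12, 505, 0]) cube([64, 64, 689]);
translate([794, 505, 0]) cube([64, 64, 689]);
translate([76, 12, 622]) cube([718, 64, 67]);
translate([76, 505, 622]) cube([718, 64, 67]);
translate([12, 76, 622]) cube([64, 429, 67]);
translate([794, 76, 622]) cube([64, 429, 67]);


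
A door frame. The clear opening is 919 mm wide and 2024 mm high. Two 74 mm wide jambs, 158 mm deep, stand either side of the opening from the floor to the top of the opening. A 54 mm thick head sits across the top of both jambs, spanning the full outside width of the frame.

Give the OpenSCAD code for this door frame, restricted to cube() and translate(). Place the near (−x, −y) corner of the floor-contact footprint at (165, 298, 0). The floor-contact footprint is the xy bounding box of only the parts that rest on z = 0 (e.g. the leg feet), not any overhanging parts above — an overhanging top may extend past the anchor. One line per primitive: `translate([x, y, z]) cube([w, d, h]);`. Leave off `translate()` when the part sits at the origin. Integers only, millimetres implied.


translate([165, 298, 0]) cube([74, 158, 2024]);
translate([1158, 298, 0]) cube([74, 158, 2024]);
translate([165, 298, 2024]) cube([1067, 158, 54]);


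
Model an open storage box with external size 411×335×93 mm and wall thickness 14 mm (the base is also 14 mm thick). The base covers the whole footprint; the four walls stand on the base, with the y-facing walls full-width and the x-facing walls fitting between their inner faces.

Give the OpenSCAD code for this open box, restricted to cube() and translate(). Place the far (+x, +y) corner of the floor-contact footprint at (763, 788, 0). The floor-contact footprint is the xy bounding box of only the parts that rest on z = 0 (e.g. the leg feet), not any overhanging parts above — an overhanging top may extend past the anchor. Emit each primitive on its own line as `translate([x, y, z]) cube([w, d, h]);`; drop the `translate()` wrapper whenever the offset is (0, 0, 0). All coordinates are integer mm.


translate([352, 453, 0]) cube([411, 335, 14]);
translate([352, 453, 14]) cube([411, 14, 79]);
translate([352, 774, 14]) cube([411, 14, 79]);
translate([352, 467, 14]) cube([14, 307, 79]);
translate([749, 467, 14]) cube([14, 307, 79]);


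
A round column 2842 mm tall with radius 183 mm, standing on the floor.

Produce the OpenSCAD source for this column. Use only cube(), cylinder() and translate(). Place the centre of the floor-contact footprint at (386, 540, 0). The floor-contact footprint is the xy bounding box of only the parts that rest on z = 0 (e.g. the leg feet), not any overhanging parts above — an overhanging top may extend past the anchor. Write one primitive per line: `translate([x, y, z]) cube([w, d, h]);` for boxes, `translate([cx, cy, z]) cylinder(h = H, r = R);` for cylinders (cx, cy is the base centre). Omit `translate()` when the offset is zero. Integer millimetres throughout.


translate([386, 540, 0]) cylinder(h = 2842, r = 183);


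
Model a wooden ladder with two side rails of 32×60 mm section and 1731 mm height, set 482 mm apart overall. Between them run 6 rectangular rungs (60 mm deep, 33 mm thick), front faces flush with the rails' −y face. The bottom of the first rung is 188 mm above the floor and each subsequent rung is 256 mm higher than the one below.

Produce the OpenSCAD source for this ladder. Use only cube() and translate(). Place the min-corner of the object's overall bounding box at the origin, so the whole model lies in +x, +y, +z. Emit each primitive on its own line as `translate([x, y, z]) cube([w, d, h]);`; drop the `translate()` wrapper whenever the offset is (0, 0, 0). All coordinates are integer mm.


cube([32, 60, 1731]);
translate([450, 0, 0]) cube([32, 60, 1731]);
translate([32, 0, 188]) cube([418, 60, 33]);
translate([32, 0, 444]) cube([418, 60, 33]);
translate([32, 0, 700]) cube([418, 60, 33]);
translate([32, 0, 956]) cube([418, 60, 33]);
translate([32, 0, 1212]) cube([418, 60, 33]);
translate([32, 0, 1468]) cube([418, 60, 33]);


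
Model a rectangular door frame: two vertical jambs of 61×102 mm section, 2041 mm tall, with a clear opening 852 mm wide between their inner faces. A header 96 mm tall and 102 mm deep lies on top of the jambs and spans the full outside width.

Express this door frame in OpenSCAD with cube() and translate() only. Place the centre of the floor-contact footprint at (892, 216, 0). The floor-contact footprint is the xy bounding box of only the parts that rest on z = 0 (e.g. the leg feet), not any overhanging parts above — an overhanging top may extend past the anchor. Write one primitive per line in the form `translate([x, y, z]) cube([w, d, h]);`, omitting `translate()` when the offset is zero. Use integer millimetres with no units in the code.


translate([405, 165, 0]) cube([61, 102, 2041]);
translate([1318, 165, 0]) cube([61, 102, 2041]);
translate([405, 165, 2041]) cube([974, 102, 96]);


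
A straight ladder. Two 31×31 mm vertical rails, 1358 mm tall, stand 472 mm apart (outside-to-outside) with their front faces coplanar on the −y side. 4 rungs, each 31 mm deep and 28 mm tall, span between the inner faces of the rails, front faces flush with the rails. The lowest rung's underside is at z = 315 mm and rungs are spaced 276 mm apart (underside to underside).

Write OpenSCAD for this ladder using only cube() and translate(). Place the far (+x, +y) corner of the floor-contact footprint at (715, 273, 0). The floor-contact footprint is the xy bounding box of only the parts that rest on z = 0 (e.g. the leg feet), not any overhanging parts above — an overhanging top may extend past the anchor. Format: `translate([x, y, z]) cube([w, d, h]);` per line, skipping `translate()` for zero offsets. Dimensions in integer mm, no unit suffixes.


translate([243, 242, 0]) cube([31, 31, 1358]);
translate([684, 242, 0]) cube([31, 31, 1358]);
translate([274, 242, 315]) cube([410, 31, 28]);
translate([274, 242, 591]) cube([410, 31, 28]);
translate([274, 242, 867]) cube([410, 31, 28]);
translate([274, 242, 1143]) cube([410, 31, 28]);


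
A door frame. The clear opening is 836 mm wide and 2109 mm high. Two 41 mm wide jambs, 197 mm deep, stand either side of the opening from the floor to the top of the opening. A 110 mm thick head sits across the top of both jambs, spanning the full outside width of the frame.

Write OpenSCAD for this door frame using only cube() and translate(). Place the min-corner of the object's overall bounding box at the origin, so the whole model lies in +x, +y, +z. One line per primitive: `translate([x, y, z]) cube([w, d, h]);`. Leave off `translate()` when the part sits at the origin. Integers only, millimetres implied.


cube([41, 197, 2109]);
translate([877, 0, 0]) cube([41, 197, 2109]);
translate([0, 0, 2109]) cube([918, 197, 110]);


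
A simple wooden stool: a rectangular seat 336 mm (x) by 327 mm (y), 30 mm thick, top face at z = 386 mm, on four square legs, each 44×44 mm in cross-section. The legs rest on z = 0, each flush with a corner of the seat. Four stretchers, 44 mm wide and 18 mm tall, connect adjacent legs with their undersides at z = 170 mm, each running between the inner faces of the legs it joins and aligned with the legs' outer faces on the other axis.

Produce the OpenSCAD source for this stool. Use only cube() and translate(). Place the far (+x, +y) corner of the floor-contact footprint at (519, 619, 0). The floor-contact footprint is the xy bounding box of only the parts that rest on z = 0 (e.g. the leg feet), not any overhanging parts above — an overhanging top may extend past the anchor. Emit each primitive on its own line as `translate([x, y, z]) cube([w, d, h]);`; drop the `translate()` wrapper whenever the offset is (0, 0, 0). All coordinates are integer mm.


translate([183, 292, 356]) cube([336, 327, 30]);
translate([183, 292, 0]) cube([44, 44, 356]);
translate([475, 292, 0]) cube([44, 44, 356]);
translate([183, 575, 0]) cube([44, 44, 356]);
translate([475, 575, 0]) cube([44, 44, 356]);
translate([227, 292, 170]) cube([248, 44, 18]);
translate([227, 575, 170]) cube([248, 44, 18]);
translate([183, 336, 170]) cube([44, 239, 18]);
translate([475, 336, 170]) cube([44, 239, 18]);
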